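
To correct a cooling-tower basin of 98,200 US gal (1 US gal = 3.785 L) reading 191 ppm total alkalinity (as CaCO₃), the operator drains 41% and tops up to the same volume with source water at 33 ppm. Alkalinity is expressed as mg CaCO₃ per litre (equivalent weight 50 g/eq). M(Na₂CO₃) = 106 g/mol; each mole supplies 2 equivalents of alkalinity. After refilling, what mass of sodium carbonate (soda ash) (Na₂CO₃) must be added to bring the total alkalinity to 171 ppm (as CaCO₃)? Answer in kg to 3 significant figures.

Volume: 98,200 US gal × 3.785 L/gal = 371,687 L.
After draining 41% and refilling: 191 × 0.59 + 33 × 0.41 = 126.22 ppm.
Deficit to target: 171 − 126.22 = 44.78 mg/L.
As CaCO₃: 44.78 mg/L × 371,687 L = 16,640 g; ÷ 50 g/eq ÷ 2 = 166.4 mol Na₂CO₃.
Mass: 166.4 × 106 = 17,640 g.

17.6 kg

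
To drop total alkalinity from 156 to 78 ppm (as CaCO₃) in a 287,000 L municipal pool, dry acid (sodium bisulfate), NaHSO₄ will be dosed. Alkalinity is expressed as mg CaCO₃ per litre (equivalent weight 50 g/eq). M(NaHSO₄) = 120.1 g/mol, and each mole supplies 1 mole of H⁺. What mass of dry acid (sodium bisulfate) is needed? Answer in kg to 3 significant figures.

53.8 kg

Alkalinity to neutralize: (156 − 78) = 78 mg/L as CaCO₃ × 287,000 L = 22,390 g as CaCO₃.
Equivalents of H⁺ required: 22,390 ÷ 50 g/eq = 447.7 eq = 447.7 mol NaHSO₄.
Mass of NaHSO₄: 447.7 × 120.1 = 53,770 g.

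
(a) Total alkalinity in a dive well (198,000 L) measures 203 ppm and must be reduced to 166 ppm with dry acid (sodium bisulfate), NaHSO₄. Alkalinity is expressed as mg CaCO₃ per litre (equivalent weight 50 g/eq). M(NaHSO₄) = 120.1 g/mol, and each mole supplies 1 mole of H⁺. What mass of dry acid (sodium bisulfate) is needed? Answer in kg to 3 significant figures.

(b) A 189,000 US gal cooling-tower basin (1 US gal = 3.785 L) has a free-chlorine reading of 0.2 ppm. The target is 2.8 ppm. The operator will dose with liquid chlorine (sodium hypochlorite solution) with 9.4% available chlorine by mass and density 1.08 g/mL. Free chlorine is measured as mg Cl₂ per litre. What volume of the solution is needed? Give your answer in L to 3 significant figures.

(a) Alkalinity to neutralize: (203 − 166) = 37 mg/L as CaCO₃ × 198,000 L = 7326 g as CaCO₃.
(a) Equivalents of H⁺ required: 7326 ÷ 50 g/eq = 146.5 eq = 146.5 mol NaHSO₄.
(a) Mass of NaHSO₄: 146.5 × 120.1 = 17,600 g.

(b) Volume: 189,000 US gal × 3.785 L/gal = 715,365 L.
(b) Chlorine deficit: 2.8 − 0.2 = 2.6 ppm = 2.6 mg/L as Cl₂.
(b) Cl₂ equivalent needed: 2.6 mg/L × 715,365 L = 1,860,000 mg = 1860 g.
(b) Product at 9.4% available chlorine: 1860 / 0.094 = 19,790 g.
(b) Volume at density 1.08 g/mL: 19,790 g ÷ 1.08 g/mL = 18,320 mL.

(a) 17.6 kg; (b) 18.3 L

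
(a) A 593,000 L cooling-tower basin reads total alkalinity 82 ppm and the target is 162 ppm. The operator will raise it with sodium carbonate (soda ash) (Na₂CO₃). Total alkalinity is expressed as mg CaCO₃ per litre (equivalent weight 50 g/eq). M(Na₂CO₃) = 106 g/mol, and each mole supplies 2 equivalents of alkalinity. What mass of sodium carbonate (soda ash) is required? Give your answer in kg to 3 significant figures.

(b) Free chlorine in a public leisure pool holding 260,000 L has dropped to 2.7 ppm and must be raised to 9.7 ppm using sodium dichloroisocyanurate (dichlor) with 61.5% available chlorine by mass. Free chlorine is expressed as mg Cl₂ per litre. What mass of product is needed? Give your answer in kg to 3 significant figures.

(a) Alkalinity to add: (162 − 82) = 80 mg/L as CaCO₃ × 593,000 L = 47,440 g as CaCO₃.
(a) Equivalents: 47,440 g ÷ 50 g/eq = 948.8 eq.
(a) Each mole of Na₂CO₃ supplies 2 eq, so 948.8 / 2 = 474.4 mol.
(a) Mass: 474.4 mol × 106 g/mol = 50,290 g.

(b) Chlorine deficit: 9.7 − 2.7 = 7 ppm = 7 mg/L as Cl₂.
(b) Cl₂ equivalent needed: 7 mg/L × 260,000 L = 1,820,000 mg = 1820 g.
(b) Product at 61.5% available chlorine: 1820 / 0.615 = 2959 g.

(a) 50.3 kg; (b) 2.96 kg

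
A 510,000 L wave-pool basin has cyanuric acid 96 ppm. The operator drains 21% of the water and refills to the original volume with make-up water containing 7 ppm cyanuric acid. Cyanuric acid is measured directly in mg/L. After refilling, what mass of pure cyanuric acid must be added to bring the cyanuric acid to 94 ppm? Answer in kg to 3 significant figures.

After draining 21% and refilling: 96 × 0.79 + 7 × 0.21 = 77.31 ppm.
Deficit to target: 94 − 77.31 = 16.69 mg/L.
Mass: 16.69 mg/L × 510,000 L = 8512 g cyanuric acid.

8.51 kg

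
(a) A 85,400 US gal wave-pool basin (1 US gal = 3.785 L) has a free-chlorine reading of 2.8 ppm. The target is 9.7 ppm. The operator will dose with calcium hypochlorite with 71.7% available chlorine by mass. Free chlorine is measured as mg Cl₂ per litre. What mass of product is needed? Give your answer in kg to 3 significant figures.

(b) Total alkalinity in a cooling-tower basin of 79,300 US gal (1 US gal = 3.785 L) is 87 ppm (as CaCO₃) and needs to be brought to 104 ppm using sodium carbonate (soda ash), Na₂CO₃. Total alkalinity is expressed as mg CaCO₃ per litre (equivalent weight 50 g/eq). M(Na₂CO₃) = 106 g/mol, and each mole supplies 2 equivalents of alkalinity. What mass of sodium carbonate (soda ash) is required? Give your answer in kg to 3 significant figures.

(a) 3.11 kg; (b) 5.41 kg

(a) Volume: 85,400 US gal × 3.785 L/gal = 323,239 L.
(a) Chlorine deficit: 9.7 − 2.8 = 6.9 ppm = 6.9 mg/L as Cl₂.
(a) Cl₂ equivalent needed: 6.9 mg/L × 323,239 L = 2,230,000 mg = 2230 g.
(a) Product at 71.7% available chlorine: 2230 / 0.717 = 3111 g.

(b) Volume: 79,300 US gal × 3.785 L/gal = 300,150 L.
(b) Alkalinity to add: (104 − 87) = 17 mg/L as CaCO₃ × 300,150 L = 5103 g as CaCO₃.
(b) Equivalents: 5103 g ÷ 50 g/eq = 102.1 eq.
(b) Each mole of Na₂CO₃ supplies 2 eq, so 102.1 / 2 = 51.03 mol.
(b) Mass: 51.03 mol × 106 g/mol = 5409 g.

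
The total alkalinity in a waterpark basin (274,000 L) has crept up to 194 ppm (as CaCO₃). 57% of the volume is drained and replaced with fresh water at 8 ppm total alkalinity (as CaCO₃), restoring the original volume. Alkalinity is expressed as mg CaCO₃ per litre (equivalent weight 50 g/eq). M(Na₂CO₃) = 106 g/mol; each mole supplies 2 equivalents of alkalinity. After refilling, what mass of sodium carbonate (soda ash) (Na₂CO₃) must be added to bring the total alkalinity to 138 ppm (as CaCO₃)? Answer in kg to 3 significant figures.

After draining 57% and refilling: 194 × 0.43 + 8 × 0.57 = 87.98 ppm.
Deficit to target: 138 − 87.98 = 50.02 mg/L.
As CaCO₃: 50.02 mg/L × 274,000 L = 13,710 g; ÷ 50 g/eq ÷ 2 = 137.1 mol Na₂CO₃.
Mass: 137.1 × 106 = 14,530 g.

14.5 kg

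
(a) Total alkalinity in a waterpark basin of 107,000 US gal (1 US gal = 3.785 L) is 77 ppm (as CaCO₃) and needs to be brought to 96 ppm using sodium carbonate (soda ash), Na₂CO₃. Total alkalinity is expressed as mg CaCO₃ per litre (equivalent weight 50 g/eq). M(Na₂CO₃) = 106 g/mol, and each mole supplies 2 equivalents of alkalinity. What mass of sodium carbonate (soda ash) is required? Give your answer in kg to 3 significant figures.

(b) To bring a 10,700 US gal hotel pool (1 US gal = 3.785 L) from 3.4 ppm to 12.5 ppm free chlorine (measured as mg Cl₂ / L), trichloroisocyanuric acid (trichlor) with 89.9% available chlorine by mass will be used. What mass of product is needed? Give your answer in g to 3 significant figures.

(a) 8.16 kg; (b) 410 g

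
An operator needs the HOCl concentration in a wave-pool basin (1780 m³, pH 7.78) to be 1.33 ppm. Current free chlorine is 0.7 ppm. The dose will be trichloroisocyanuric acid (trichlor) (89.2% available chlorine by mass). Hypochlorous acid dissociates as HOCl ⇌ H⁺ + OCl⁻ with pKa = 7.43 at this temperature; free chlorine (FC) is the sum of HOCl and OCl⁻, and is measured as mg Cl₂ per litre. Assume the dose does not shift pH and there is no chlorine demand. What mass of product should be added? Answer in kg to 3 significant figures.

Volume: 1780 m³ = 1,780,000 L.
[OCl⁻]/[HOCl] = 10^(pH − pKa) = 10^(7.78 − 7.43) = 2.239; fraction as HOCl = 1/(1 + 2.239) = 0.3088.
Free chlorine required for 1.33 ppm HOCl: 1.33 / 0.3088 = 4.307 ppm.
FC to add: 4.307 − 0.7 = 3.607 mg/L as Cl₂.
Cl₂ equivalent: 3.607 mg/L × 1,780,000 L = 6421 g.
Product at 89.2% available Cl: 6421 / 0.892 = 7199 g.

7.20 kg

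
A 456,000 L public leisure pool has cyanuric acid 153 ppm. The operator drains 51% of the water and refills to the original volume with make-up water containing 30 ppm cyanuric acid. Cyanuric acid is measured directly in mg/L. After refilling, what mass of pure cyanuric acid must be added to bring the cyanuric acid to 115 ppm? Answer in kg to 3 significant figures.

After draining 51% and refilling: 153 × 0.49 + 30 × 0.51 = 90.27 ppm.
Deficit to target: 115 − 90.27 = 24.73 mg/L.
Mass: 24.73 mg/L × 456,000 L = 11,280 g cyanuric acid.

11.3 kg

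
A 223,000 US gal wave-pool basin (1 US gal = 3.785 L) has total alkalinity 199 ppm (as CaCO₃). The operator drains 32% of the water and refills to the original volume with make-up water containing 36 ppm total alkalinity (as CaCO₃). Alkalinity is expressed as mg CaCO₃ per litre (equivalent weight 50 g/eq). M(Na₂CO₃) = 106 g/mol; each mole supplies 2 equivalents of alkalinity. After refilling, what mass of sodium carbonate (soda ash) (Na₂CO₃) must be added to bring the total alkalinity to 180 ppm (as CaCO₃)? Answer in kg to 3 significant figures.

29.7 kg

Volume: 223,000 US gal × 3.785 L/gal = 844,055 L.
After draining 32% and refilling: 199 × 0.68 + 36 × 0.32 = 146.84 ppm.
Deficit to target: 180 − 146.84 = 33.16 mg/L.
As CaCO₃: 33.16 mg/L × 844,055 L = 27,990 g; ÷ 50 g/eq ÷ 2 = 279.9 mol Na₂CO₃.
Mass: 279.9 × 106 = 29,670 g.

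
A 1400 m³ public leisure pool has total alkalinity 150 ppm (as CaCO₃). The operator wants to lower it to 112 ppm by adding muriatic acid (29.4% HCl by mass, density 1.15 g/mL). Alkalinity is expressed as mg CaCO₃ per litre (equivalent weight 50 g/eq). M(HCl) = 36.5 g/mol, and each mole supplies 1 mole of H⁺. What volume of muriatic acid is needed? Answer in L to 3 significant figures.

115 L

Volume: 1400 m³ = 1,400,000 L.
Alkalinity to neutralize: (150 − 112) = 38 mg/L as CaCO₃ × 1,400,000 L = 53,200 g as CaCO₃.
Equivalents of H⁺ required: 53,200 ÷ 50 g/eq = 1064 eq = 1064 mol HCl.
Mass of HCl: 1064 × 36.5 = 38,840 g.
Mass of 29.4% solution: 38,840 / 0.294 = 132,100 g.
Volume: 132,100 g ÷ 1.15 g/mL = 114,900 mL.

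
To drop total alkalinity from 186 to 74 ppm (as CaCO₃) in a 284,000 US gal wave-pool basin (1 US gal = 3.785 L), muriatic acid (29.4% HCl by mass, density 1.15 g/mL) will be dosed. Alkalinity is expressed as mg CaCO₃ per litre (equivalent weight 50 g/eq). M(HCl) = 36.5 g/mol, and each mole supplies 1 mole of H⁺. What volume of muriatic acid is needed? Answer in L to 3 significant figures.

260 L

Volume: 284,000 US gal × 3.785 L/gal = 1,074,940 L.
Alkalinity to neutralize: (186 − 74) = 112 mg/L as CaCO₃ × 1,074,940 L = 120,400 g as CaCO₃.
Equivalents of H⁺ required: 120,400 ÷ 50 g/eq = 2408 eq = 2408 mol HCl.
Mass of HCl: 2408 × 36.5 = 87,890 g.
Mass of 29.4% solution: 87,890 / 0.294 = 298,900 g.
Volume: 298,900 g ÷ 1.15 g/mL = 259,900 mL.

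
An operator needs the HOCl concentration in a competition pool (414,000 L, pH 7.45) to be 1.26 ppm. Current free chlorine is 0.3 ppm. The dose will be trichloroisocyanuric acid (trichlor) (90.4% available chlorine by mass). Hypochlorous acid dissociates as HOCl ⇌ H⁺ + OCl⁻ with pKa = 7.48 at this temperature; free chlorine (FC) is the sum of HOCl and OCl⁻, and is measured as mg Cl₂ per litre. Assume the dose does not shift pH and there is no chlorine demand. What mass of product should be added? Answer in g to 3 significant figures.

978 g

[OCl⁻]/[HOCl] = 10^(pH − pKa) = 10^(7.45 − 7.48) = 0.9333; fraction as HOCl = 1/(1 + 0.9333) = 0.5173.
Free chlorine required for 1.26 ppm HOCl: 1.26 / 0.5173 = 2.436 ppm.
FC to add: 2.436 − 0.3 = 2.136 mg/L as Cl₂.
Cl₂ equivalent: 2.136 mg/L × 414,000 L = 884.3 g.
Product at 90.4% available Cl: 884.3 / 0.904 = 978.2 g.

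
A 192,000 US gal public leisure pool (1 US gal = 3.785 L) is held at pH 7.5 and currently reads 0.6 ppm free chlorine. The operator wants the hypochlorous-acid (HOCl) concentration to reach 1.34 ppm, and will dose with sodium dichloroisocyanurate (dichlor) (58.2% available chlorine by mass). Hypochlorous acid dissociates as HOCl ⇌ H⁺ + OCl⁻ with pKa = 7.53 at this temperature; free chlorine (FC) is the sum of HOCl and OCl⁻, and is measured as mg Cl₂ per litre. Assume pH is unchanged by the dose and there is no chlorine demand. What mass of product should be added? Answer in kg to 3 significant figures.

2.49 kg

Volume: 192,000 US gal × 3.785 L/gal = 726,720 L.
[OCl⁻]/[HOCl] = 10^(pH − pKa) = 10^(7.5 − 7.53) = 0.9333; fraction as HOCl = 1/(1 + 0.9333) = 0.5173.
Free chlorine required for 1.34 ppm HOCl: 1.34 / 0.5173 = 2.591 ppm.
FC to add: 2.591 − 0.6 = 1.991 mg/L as Cl₂.
Cl₂ equivalent: 1.991 mg/L × 726,720 L = 1447 g.
Product at 58.2% available Cl: 1447 / 0.582 = 2486 g.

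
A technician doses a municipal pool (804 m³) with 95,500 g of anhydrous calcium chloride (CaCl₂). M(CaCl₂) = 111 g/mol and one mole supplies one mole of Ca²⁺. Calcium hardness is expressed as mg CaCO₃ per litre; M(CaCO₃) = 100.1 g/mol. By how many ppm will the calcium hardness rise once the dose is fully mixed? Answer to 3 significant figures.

Volume: 804 m³ = 804,000 L.
Moles of Ca²⁺: 95,500 g ÷ 111 g/mol = 860.4 mol.
As CaCO₃: 860.4 mol × 100.1 g/mol = 86,120 g.
Rise: 86,120 g / 804,000 L × 1000 = 107.1 mg/L.

107 ppm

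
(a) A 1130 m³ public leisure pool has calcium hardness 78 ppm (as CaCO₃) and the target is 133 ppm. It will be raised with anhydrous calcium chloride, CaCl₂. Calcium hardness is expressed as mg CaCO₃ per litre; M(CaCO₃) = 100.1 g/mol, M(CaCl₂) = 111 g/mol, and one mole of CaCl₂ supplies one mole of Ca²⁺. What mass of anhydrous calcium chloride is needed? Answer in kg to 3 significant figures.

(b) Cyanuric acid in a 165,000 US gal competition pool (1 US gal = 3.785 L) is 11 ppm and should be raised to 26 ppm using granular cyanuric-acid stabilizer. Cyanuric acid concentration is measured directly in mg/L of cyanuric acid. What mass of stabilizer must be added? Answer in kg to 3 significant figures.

(a) Volume: 1130 m³ = 1,130,000 L.
(a) Hardness to add: (133 − 78) = 55 mg/L as CaCO₃ × 1,130,000 L = 62,150 g as CaCO₃.
(a) Moles of Ca²⁺ (1 mol Ca²⁺ ≡ 1 mol CaCO₃): 62,150 / 100.1 g/mol = 620.9 mol.
(a) Mass of CaCl₂: 620.9 × 111 = 68,920 g.

(b) Volume: 165,000 US gal × 3.785 L/gal = 624,525 L.
(b) CYA to add: (26 − 11) = 15 mg/L × 624,525 L = 9368 g cyanuric acid.

(a) 68.9 kg; (b) 9.37 kg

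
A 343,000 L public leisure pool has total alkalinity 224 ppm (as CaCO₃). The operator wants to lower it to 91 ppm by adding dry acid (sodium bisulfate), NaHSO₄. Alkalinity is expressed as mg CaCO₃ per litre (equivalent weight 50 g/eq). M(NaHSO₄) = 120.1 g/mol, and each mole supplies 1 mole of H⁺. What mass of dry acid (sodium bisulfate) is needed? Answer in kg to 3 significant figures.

110 kg

Alkalinity to neutralize: (224 − 91) = 133 mg/L as CaCO₃ × 343,000 L = 45,620 g as CaCO₃.
Equivalents of H⁺ required: 45,620 ÷ 50 g/eq = 912.4 eq = 912.4 mol NaHSO₄.
Mass of NaHSO₄: 912.4 × 120.1 = 109,600 g.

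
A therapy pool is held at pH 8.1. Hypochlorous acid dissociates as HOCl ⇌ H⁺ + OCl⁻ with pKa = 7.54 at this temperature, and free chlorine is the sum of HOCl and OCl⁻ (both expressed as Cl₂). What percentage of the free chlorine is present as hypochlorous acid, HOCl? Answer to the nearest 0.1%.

21.6%

[OCl⁻]/[HOCl] = 10^(pH − pKa) = 10^(8.1 − 7.54) = 10^0.56 = 3.631.
Fraction as HOCl = 1 / (1 + 3.631) = 0.2159.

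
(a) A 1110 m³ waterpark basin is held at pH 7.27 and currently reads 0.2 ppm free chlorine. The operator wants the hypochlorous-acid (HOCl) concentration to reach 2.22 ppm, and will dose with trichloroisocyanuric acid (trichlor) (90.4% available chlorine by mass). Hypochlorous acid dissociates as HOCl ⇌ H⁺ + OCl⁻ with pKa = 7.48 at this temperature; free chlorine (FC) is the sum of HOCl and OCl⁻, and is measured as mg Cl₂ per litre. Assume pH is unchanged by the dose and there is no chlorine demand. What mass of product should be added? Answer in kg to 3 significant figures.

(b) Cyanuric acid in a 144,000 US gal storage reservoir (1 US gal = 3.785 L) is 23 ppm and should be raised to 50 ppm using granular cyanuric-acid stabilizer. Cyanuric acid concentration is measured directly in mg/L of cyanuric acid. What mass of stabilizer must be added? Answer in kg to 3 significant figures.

(a) Volume: 1110 m³ = 1,110,000 L.
(a) [OCl⁻]/[HOCl] = 10^(pH − pKa) = 10^(7.27 − 7.48) = 0.6166; fraction as HOCl = 1/(1 + 0.6166) = 0.6186.
(a) Free chlorine required for 2.22 ppm HOCl: 2.22 / 0.6186 = 3.589 ppm.
(a) FC to add: 3.589 − 0.2 = 3.389 mg/L as Cl₂.
(a) Cl₂ equivalent: 3.389 mg/L × 1,110,000 L = 3762 g.
(a) Product at 90.4% available Cl: 3762 / 0.904 = 4161 g.

(b) Volume: 144,000 US gal × 3.785 L/gal = 545,040 L.
(b) CYA to add: (50 − 23) = 27 mg/L × 545,040 L = 14,720 g cyanuric acid.

(a) 4.16 kg; (b) 14.7 kg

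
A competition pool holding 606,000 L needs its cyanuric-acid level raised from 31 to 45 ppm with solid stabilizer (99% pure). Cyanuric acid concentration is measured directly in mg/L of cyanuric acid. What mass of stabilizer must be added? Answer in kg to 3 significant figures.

8.57 kg

CYA to add: (45 − 31) = 14 mg/L × 606,000 L = 8484 g cyanuric acid.
At 99% purity: 8484 / 0.99 = 8570 g product.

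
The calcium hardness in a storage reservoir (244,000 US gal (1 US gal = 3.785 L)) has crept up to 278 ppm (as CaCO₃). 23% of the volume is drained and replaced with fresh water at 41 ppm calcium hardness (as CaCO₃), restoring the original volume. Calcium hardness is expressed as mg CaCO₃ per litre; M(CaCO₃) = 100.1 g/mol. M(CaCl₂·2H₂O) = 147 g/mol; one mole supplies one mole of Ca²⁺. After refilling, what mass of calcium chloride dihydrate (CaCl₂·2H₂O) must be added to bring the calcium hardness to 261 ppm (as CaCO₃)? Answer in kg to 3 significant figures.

Volume: 244,000 US gal × 3.785 L/gal = 923,540 L.
After draining 23% and refilling: 278 × 0.77 + 41 × 0.23 = 223.49 ppm.
Deficit to target: 261 − 223.49 = 37.51 mg/L.
As CaCO₃: 37.51 mg/L × 923,540 L = 34,640 g; ÷ 100.1 = 346.1 mol Ca²⁺.
Mass: 346.1 × 147 = 50,870 g.

50.9 kg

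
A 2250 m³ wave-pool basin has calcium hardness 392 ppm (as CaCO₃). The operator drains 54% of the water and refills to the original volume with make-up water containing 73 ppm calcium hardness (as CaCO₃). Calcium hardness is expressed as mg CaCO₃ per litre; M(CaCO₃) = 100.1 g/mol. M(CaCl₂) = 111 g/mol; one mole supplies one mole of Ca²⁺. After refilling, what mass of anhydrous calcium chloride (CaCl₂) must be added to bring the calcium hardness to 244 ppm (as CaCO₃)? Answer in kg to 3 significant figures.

60.5 kg

Volume: 2250 m³ = 2,250,000 L.
After draining 54% and refilling: 392 × 0.46 + 73 × 0.54 = 219.74 ppm.
Deficit to target: 244 − 219.74 = 24.26 mg/L.
As CaCO₃: 24.26 mg/L × 2,250,000 L = 54,580 g; ÷ 100.1 = 545.3 mol Ca²⁺.
Mass: 545.3 × 111 = 60,530 g.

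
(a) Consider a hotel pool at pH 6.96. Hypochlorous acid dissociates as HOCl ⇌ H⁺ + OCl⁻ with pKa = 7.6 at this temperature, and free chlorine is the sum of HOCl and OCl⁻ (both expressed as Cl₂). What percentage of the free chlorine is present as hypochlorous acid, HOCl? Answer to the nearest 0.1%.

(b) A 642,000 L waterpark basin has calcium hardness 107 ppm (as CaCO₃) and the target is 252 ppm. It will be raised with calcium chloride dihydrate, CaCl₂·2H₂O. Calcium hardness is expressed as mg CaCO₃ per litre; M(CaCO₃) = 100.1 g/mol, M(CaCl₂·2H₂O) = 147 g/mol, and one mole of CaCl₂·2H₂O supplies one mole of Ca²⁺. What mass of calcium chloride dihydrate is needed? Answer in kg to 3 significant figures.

(a) 81.4%; (b) 137 kg

(a) [OCl⁻]/[HOCl] = 10^(pH − pKa) = 10^(6.96 − 7.6) = 10^-0.64 = 0.2291.
(a) Fraction as HOCl = 1 / (1 + 0.2291) = 0.8136.

(b) Hardness to add: (252 − 107) = 145 mg/L as CaCO₃ × 642,000 L = 93,090 g as CaCO₃.
(b) Moles of Ca²⁺ (1 mol Ca²⁺ ≡ 1 mol CaCO₃): 93,090 / 100.1 g/mol = 930 mol.
(b) Mass of CaCl₂·2H₂O: 930 × 147 = 136,700 g.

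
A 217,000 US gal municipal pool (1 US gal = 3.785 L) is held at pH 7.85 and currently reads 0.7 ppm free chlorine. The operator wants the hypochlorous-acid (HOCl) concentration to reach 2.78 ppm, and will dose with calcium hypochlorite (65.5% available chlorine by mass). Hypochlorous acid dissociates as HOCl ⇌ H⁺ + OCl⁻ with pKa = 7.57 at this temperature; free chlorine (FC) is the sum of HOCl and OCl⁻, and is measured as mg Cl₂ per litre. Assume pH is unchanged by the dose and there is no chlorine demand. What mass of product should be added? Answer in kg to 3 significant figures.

Volume: 217,000 US gal × 3.785 L/gal = 821,345 L.
[OCl⁻]/[HOCl] = 10^(pH − pKa) = 10^(7.85 − 7.57) = 1.905; fraction as HOCl = 1/(1 + 1.905) = 0.3442.
Free chlorine required for 2.78 ppm HOCl: 2.78 / 0.3442 = 8.077 ppm.
FC to add: 8.077 − 0.7 = 7.377 mg/L as Cl₂.
Cl₂ equivalent: 7.377 mg/L × 821,345 L = 6059 g.
Product at 65.5% available Cl: 6059 / 0.655 = 9251 g.

9.25 kg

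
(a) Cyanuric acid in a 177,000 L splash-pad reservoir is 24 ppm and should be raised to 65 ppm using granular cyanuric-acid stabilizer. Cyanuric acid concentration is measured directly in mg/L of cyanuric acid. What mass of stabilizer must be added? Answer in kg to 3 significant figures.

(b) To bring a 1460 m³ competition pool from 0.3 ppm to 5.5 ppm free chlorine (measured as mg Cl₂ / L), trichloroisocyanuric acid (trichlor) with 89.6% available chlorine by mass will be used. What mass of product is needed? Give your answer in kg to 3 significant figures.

(a) CYA to add: (65 − 24) = 41 mg/L × 177,000 L = 7257 g cyanuric acid.

(b) Volume: 1460 m³ = 1,460,000 L.
(b) Chlorine deficit: 5.5 − 0.3 = 5.2 ppm = 5.2 mg/L as Cl₂.
(b) Cl₂ equivalent needed: 5.2 mg/L × 1,460,000 L = 7,592,000 mg = 7592 g.
(b) Product at 89.6% available chlorine: 7592 / 0.896 = 8473 g.

(a) 7.26 kg; (b) 8.47 kg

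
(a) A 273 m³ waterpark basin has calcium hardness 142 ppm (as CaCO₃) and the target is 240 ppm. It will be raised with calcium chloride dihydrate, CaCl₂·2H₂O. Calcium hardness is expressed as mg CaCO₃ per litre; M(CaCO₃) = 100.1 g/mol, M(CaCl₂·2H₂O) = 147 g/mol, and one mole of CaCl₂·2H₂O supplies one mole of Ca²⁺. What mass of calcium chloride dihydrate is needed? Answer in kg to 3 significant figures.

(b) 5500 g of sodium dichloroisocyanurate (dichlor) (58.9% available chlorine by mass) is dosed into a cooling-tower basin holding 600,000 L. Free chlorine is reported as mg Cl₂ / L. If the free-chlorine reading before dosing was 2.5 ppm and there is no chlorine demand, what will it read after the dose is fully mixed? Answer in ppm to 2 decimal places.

(a) 39.3 kg; (b) 7.90 ppm

(a) Volume: 273 m³ = 273,000 L.
(a) Hardness to add: (240 − 142) = 98 mg/L as CaCO₃ × 273,000 L = 26,750 g as CaCO₃.
(a) Moles of Ca²⁺ (1 mol Ca²⁺ ≡ 1 mol CaCO₃): 26,750 / 100.1 g/mol = 267.3 mol.
(a) Mass of CaCl₂·2H₂O: 267.3 × 147 = 39,290 g.

(b) Available chlorine delivered: 5500 g × 0.589 = 3240 g as Cl₂.
(b) Concentration rise: 3240 g / 600,000 L = 5.399 mg/L = 5.40 ppm.
(b) Final FC: 2.5 + 5.40 = 7.90 ppm.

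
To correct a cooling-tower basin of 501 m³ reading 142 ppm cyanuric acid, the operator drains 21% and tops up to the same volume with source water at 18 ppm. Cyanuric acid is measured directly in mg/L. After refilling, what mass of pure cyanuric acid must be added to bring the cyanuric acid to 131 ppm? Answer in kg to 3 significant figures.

Volume: 501 m³ = 501,000 L.
After draining 21% and refilling: 142 × 0.79 + 18 × 0.21 = 115.96 ppm.
Deficit to target: 131 − 115.96 = 15.04 mg/L.
Mass: 15.04 mg/L × 501,000 L = 7535 g cyanuric acid.

7.54 kg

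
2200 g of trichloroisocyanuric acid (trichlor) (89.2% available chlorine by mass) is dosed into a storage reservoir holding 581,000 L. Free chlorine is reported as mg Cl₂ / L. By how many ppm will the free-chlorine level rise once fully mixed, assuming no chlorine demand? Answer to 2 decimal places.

Available chlorine delivered: 2200 g × 0.892 = 1962 g as Cl₂.
Concentration rise: 1962 g / 581,000 L = 3.378 mg/L = 3.38 ppm.

3.38 ppm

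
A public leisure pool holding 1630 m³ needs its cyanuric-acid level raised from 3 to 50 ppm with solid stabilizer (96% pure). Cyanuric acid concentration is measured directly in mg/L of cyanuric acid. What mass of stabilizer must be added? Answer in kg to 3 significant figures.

Volume: 1630 m³ = 1,630,000 L.
CYA to add: (50 − 3) = 47 mg/L × 1,630,000 L = 76,610 g cyanuric acid.
At 96% purity: 76,610 / 0.96 = 79,800 g product.

79.8 kg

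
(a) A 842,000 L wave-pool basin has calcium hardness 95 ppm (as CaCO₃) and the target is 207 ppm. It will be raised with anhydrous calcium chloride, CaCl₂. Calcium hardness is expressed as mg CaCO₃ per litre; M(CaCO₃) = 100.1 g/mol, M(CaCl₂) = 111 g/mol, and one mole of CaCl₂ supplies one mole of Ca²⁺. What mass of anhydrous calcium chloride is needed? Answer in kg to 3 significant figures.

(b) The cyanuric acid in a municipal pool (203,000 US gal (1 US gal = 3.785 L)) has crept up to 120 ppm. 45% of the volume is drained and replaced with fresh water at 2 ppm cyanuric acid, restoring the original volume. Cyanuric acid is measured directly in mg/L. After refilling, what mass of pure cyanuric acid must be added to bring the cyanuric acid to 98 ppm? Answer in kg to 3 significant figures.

(a) Hardness to add: (207 − 95) = 112 mg/L as CaCO₃ × 842,000 L = 94,300 g as CaCO₃.
(a) Moles of Ca²⁺ (1 mol Ca²⁺ ≡ 1 mol CaCO₃): 94,300 / 100.1 g/mol = 942.1 mol.
(a) Mass of CaCl₂: 942.1 × 111 = 104,600 g.

(b) Volume: 203,000 US gal × 3.785 L/gal = 768,355 L.
(b) After draining 45% and refilling: 120 × 0.55 + 2 × 0.45 = 66.9 ppm.
(b) Deficit to target: 98 − 66.9 = 31.1 mg/L.
(b) Mass: 31.1 mg/L × 768,355 L = 23,900 g cyanuric acid.

(a) 105 kg; (b) 23.9 kg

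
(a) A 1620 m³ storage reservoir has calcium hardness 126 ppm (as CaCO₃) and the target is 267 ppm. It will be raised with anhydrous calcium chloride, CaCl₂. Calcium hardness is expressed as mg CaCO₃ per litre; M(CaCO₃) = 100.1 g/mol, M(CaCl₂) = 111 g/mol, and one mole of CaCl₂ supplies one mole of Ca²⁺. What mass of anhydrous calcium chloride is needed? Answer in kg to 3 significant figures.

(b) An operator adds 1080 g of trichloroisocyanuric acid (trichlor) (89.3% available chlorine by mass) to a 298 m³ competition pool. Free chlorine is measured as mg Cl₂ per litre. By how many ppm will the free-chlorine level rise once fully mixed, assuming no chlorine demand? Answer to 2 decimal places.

(a) Volume: 1620 m³ = 1,620,000 L.
(a) Hardness to add: (267 − 126) = 141 mg/L as CaCO₃ × 1,620,000 L = 228,400 g as CaCO₃.
(a) Moles of Ca²⁺ (1 mol Ca²⁺ ≡ 1 mol CaCO₃): 228,400 / 100.1 g/mol = 2282 mol.
(a) Mass of CaCl₂: 2282 × 111 = 253,300 g.

(b) Volume: 298 m³ = 298,000 L.
(b) Available chlorine delivered: 1080 g × 0.893 = 964.4 g as Cl₂.
(b) Concentration rise: 964.4 g / 298,000 L = 3.236 mg/L = 3.24 ppm.

(a) 253 kg; (b) 3.24 ppm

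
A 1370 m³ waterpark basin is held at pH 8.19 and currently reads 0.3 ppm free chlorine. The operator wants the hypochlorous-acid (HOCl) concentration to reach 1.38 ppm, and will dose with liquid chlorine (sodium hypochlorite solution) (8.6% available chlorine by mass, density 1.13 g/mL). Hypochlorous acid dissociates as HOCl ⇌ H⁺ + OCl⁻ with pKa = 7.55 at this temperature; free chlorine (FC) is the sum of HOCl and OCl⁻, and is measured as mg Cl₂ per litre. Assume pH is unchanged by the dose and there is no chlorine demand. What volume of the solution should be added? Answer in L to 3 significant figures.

Volume: 1370 m³ = 1,370,000 L.
[OCl⁻]/[HOCl] = 10^(pH − pKa) = 10^(8.19 − 7.55) = 4.365; fraction as HOCl = 1/(1 + 4.365) = 0.1864.
Free chlorine required for 1.38 ppm HOCl: 1.38 / 0.1864 = 7.404 ppm.
FC to add: 7.404 − 0.3 = 7.104 mg/L as Cl₂.
Cl₂ equivalent: 7.104 mg/L × 1,370,000 L = 9732 g.
Product at 8.6% available Cl: 9732 / 0.086 = 113,200 g.
Volume: 113,200 g ÷ 1.13 g/mL = 100,100 mL.

100 L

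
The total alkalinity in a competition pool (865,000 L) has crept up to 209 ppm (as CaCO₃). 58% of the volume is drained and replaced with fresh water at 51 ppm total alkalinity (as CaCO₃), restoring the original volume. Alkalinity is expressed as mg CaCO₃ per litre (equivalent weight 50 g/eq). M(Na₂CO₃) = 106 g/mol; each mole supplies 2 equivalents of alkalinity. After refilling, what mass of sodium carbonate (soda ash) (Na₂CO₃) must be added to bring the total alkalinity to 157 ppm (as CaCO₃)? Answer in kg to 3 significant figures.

After draining 58% and refilling: 209 × 0.42 + 51 × 0.58 = 117.36 ppm.
Deficit to target: 157 − 117.36 = 39.64 mg/L.
As CaCO₃: 39.64 mg/L × 865,000 L = 34,290 g; ÷ 50 g/eq ÷ 2 = 342.9 mol Na₂CO₃.
Mass: 342.9 × 106 = 36,350 g.

36.3 kg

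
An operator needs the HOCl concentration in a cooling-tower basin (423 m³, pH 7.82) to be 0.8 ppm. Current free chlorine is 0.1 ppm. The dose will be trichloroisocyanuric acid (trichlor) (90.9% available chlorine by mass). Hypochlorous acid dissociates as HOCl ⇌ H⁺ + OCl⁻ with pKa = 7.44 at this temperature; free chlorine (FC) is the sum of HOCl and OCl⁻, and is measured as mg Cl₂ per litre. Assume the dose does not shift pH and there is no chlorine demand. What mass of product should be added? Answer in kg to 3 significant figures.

1.22 kg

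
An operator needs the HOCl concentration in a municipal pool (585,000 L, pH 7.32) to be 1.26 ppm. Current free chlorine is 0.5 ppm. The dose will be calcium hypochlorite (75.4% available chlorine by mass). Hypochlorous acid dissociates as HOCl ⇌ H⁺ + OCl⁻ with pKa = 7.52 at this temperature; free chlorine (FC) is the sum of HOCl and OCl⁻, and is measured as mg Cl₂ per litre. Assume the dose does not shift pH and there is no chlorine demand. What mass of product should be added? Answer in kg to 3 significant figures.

1.21 kg

[OCl⁻]/[HOCl] = 10^(pH − pKa) = 10^(7.32 − 7.52) = 0.631; fraction as HOCl = 1/(1 + 0.631) = 0.6131.
Free chlorine required for 1.26 ppm HOCl: 1.26 / 0.6131 = 2.055 ppm.
FC to add: 2.055 − 0.5 = 1.555 mg/L as Cl₂.
Cl₂ equivalent: 1.555 mg/L × 585,000 L = 909.7 g.
Product at 75.4% available Cl: 909.7 / 0.754 = 1206 g.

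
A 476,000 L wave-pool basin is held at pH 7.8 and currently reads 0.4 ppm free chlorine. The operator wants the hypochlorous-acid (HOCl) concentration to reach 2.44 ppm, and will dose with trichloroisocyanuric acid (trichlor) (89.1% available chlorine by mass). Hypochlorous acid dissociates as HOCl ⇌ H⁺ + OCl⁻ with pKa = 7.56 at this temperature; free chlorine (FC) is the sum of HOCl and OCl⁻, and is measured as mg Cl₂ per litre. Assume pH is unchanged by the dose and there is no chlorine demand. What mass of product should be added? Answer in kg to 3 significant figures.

3.36 kg

[OCl⁻]/[HOCl] = 10^(pH − pKa) = 10^(7.8 − 7.56) = 1.738; fraction as HOCl = 1/(1 + 1.738) = 0.3653.
Free chlorine required for 2.44 ppm HOCl: 2.44 / 0.3653 = 6.68 ppm.
FC to add: 6.68 − 0.4 = 6.28 mg/L as Cl₂.
Cl₂ equivalent: 6.28 mg/L × 476,000 L = 2989 g.
Product at 89.1% available Cl: 2989 / 0.891 = 3355 g.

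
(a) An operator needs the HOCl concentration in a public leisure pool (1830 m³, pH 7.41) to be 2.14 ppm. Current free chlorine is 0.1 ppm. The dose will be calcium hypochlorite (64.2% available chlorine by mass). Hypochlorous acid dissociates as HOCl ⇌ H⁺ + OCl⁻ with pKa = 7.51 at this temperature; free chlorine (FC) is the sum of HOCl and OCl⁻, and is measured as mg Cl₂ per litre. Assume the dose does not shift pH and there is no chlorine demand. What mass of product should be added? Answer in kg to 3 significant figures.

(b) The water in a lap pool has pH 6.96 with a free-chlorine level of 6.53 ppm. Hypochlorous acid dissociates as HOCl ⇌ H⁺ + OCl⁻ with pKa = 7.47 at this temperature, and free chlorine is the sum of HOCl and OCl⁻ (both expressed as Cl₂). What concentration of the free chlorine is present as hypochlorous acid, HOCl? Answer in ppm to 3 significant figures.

(a) 10.7 kg; (b) 4.99 ppm

(a) Volume: 1830 m³ = 1,830,000 L.
(a) [OCl⁻]/[HOCl] = 10^(pH − pKa) = 10^(7.41 − 7.51) = 0.7943; fraction as HOCl = 1/(1 + 0.7943) = 0.5573.
(a) Free chlorine required for 2.14 ppm HOCl: 2.14 / 0.5573 = 3.84 ppm.
(a) FC to add: 3.84 − 0.1 = 3.74 mg/L as Cl₂.
(a) Cl₂ equivalent: 3.74 mg/L × 1,830,000 L = 6844 g.
(a) Product at 64.2% available Cl: 6844 / 0.642 = 10,660 g.

(b) [OCl⁻]/[HOCl] = 10^(pH − pKa) = 10^(6.96 − 7.47) = 10^-0.51 = 0.309.
(b) Fraction as HOCl = 1 / (1 + 0.309) = 0.7639.
(b) HOCl = 0.7639 × 6.53 ppm = 4.988 ppm.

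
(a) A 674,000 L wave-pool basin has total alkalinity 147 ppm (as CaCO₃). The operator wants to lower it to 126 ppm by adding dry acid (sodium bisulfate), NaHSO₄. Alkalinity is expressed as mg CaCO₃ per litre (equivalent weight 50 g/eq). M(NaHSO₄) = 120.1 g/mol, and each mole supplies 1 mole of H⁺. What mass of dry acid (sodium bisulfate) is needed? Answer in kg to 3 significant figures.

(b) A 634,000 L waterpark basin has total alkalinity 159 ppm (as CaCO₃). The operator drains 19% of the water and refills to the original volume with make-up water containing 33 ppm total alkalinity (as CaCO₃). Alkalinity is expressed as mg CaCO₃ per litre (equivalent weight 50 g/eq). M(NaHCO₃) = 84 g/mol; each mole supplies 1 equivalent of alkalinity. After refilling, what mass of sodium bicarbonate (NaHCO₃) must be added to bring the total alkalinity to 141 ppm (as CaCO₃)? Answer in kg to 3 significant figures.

(a) 34.0 kg; (b) 6.33 kg

(a) Alkalinity to neutralize: (147 − 126) = 21 mg/L as CaCO₃ × 674,000 L = 14,150 g as CaCO₃.
(a) Equivalents of H⁺ required: 14,150 ÷ 50 g/eq = 283.1 eq = 283.1 mol NaHSO₄.
(a) Mass of NaHSO₄: 283.1 × 120.1 = 34,000 g.

(b) After draining 19% and refilling: 159 × 0.81 + 33 × 0.19 = 135.06 ppm.
(b) Deficit to target: 141 − 135.06 = 5.94 mg/L.
(b) As CaCO₃: 5.94 mg/L × 634,000 L = 3766 g; ÷ 50 g/eq ÷ 1 = 75.32 mol NaHCO₃.
(b) Mass: 75.32 × 84 = 6327 g.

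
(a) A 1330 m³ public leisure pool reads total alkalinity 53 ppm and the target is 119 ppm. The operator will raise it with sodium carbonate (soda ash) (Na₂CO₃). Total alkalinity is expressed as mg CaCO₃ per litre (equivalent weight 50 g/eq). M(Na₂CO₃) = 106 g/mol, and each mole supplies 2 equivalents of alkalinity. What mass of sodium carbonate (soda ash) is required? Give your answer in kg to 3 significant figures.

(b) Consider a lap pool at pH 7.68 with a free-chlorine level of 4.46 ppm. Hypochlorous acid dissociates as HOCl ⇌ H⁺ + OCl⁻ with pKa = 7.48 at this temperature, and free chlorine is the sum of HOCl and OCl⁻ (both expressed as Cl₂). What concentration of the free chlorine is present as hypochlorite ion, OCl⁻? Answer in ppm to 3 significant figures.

(a) 93.0 kg; (b) 2.73 ppm

(a) Volume: 1330 m³ = 1,330,000 L.
(a) Alkalinity to add: (119 − 53) = 66 mg/L as CaCO₃ × 1,330,000 L = 87,780 g as CaCO₃.
(a) Equivalents: 87,780 g ÷ 50 g/eq = 1756 eq.
(a) Each mole of Na₂CO₃ supplies 2 eq, so 1756 / 2 = 877.8 mol.
(a) Mass: 877.8 mol × 106 g/mol = 93,050 g.

(b) [OCl⁻]/[HOCl] = 10^(pH − pKa) = 10^(7.68 − 7.48) = 10^0.20 = 1.585.
(b) Fraction as HOCl = 1 / (1 + 1.585) = 0.3869.
(b) OCl⁻ = (1 − 0.3869) × 4.46 ppm = 2.735 ppm.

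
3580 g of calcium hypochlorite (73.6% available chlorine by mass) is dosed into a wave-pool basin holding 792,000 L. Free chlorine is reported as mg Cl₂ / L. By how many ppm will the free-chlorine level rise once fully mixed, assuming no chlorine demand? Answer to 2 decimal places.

3.33 ppm

Available chlorine delivered: 3580 g × 0.736 = 2635 g as Cl₂.
Concentration rise: 2635 g / 792,000 L = 3.327 mg/L = 3.33 ppm.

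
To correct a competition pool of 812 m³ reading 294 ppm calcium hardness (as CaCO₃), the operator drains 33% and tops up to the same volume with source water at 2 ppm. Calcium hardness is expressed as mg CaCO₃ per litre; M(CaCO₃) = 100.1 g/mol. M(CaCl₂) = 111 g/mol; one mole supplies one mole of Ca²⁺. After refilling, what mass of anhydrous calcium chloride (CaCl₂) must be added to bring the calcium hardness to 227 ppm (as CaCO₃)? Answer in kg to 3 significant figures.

Volume: 812 m³ = 812,000 L.
After draining 33% and refilling: 294 × 0.67 + 2 × 0.33 = 197.64 ppm.
Deficit to target: 227 − 197.64 = 29.36 mg/L.
As CaCO₃: 29.36 mg/L × 812,000 L = 23,840 g; ÷ 100.1 = 238.2 mol Ca²⁺.
Mass: 238.2 × 111 = 26,440 g.

26.4 kg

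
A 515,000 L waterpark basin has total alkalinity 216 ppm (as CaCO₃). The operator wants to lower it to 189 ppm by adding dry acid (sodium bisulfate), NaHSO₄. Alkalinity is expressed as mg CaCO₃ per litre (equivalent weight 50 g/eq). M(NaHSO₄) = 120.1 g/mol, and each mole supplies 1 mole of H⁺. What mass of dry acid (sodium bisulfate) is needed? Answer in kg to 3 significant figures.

33.4 kg

Alkalinity to neutralize: (216 − 189) = 27 mg/L as CaCO₃ × 515,000 L = 13,900 g as CaCO₃.
Equivalents of H⁺ required: 13,900 ÷ 50 g/eq = 278.1 eq = 278.1 mol NaHSO₄.
Mass of NaHSO₄: 278.1 × 120.1 = 33,400 g.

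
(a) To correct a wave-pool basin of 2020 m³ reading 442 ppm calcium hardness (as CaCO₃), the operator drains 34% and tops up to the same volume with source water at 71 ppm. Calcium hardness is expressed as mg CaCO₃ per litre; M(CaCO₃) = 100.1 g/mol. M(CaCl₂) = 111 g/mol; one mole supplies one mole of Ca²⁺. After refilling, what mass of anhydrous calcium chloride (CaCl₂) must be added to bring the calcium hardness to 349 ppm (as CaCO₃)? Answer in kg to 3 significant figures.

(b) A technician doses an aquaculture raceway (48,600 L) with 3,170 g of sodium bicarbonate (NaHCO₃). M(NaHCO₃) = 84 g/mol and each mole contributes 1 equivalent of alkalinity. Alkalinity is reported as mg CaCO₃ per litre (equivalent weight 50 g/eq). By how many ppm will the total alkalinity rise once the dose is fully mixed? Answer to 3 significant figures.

(a) 74.2 kg; (b) 38.8 ppm

(a) Volume: 2020 m³ = 2,020,000 L.
(a) After draining 34% and refilling: 442 × 0.66 + 71 × 0.34 = 315.86 ppm.
(a) Deficit to target: 349 − 315.86 = 33.14 mg/L.
(a) As CaCO₃: 33.14 mg/L × 2,020,000 L = 66,940 g; ÷ 100.1 = 668.8 mol Ca²⁺.
(a) Mass: 668.8 × 111 = 74,230 g.

(b) Moles of NaHCO₃: 3,170 g ÷ 84 g/mol = 37.74 mol → 37.74 eq of alkalinity.
(b) As CaCO₃: 37.74 eq × 50 g/eq = 1887 g.
(b) Rise: 1887 g / 48,600 L × 1000 = 38.83 mg/L.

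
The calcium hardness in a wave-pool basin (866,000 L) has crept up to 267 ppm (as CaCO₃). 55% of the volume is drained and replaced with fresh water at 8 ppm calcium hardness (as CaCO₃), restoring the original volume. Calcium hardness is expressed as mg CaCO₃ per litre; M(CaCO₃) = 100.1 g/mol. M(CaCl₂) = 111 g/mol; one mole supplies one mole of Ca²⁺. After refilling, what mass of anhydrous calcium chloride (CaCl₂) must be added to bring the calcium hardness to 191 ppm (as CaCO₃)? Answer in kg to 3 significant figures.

63.8 kg

After draining 55% and refilling: 267 × 0.45 + 8 × 0.55 = 124.55 ppm.
Deficit to target: 191 − 124.55 = 66.45 mg/L.
As CaCO₃: 66.45 mg/L × 866,000 L = 57,550 g; ÷ 100.1 = 574.9 mol Ca²⁺.
Mass: 574.9 × 111 = 63,810 g.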